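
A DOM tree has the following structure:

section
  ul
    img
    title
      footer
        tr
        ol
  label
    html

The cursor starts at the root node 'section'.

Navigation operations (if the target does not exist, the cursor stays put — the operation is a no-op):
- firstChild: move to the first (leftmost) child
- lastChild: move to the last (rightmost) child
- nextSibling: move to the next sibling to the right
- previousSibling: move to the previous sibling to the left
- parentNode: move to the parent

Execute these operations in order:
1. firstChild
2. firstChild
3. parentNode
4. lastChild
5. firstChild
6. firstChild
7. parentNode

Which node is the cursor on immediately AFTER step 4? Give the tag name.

After 1 (firstChild): ul
After 2 (firstChild): img
After 3 (parentNode): ul
After 4 (lastChild): title

Answer: title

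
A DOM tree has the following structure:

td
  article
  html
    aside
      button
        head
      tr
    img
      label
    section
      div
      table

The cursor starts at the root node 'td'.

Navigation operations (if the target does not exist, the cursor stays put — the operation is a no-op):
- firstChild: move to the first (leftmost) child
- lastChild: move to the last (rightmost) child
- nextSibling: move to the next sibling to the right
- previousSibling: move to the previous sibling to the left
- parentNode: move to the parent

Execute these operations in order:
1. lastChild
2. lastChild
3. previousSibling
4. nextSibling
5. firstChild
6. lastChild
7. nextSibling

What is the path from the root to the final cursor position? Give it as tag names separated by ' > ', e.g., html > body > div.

Answer: td > html > section > table

Derivation:
After 1 (lastChild): html
After 2 (lastChild): section
After 3 (previousSibling): img
After 4 (nextSibling): section
After 5 (firstChild): div
After 6 (lastChild): div (no-op, stayed)
After 7 (nextSibling): table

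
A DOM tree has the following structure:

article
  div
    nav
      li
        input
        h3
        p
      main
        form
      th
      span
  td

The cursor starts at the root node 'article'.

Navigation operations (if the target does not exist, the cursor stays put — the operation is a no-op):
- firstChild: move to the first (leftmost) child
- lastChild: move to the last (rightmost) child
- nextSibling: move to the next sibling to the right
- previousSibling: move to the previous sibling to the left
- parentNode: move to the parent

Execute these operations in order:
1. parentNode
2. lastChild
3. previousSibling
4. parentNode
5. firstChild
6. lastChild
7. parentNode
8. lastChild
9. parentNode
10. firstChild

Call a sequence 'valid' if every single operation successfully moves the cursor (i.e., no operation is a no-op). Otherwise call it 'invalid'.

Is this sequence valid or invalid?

Answer: invalid

Derivation:
After 1 (parentNode): article (no-op, stayed)
After 2 (lastChild): td
After 3 (previousSibling): div
After 4 (parentNode): article
After 5 (firstChild): div
After 6 (lastChild): nav
After 7 (parentNode): div
After 8 (lastChild): nav
After 9 (parentNode): div
After 10 (firstChild): nav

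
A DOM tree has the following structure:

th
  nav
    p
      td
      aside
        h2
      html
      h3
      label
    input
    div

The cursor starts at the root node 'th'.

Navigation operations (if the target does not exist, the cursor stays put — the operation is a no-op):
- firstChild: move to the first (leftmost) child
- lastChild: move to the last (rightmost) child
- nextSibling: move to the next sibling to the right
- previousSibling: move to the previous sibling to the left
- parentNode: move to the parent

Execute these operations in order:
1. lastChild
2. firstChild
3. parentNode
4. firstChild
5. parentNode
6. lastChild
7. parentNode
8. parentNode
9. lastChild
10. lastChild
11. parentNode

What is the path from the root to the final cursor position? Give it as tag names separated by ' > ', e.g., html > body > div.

Answer: th > nav

Derivation:
After 1 (lastChild): nav
After 2 (firstChild): p
After 3 (parentNode): nav
After 4 (firstChild): p
After 5 (parentNode): nav
After 6 (lastChild): div
After 7 (parentNode): nav
After 8 (parentNode): th
After 9 (lastChild): nav
After 10 (lastChild): div
After 11 (parentNode): nav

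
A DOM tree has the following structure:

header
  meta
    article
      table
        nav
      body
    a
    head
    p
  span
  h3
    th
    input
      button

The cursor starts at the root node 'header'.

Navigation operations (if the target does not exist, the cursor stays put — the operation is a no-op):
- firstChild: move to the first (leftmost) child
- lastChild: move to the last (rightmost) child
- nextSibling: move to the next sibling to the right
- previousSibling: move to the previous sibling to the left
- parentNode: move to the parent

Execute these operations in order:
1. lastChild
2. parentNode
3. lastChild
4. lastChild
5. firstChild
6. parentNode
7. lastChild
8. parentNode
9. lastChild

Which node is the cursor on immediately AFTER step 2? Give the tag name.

After 1 (lastChild): h3
After 2 (parentNode): header

Answer: header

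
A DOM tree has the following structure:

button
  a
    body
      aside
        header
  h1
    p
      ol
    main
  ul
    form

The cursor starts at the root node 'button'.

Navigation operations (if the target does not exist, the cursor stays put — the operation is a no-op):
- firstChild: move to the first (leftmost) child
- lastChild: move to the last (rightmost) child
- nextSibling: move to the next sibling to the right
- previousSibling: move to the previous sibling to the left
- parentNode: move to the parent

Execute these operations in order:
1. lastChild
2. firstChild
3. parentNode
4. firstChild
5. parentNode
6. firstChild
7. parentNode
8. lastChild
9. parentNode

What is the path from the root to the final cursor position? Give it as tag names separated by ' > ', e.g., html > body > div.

Answer: button > ul

Derivation:
After 1 (lastChild): ul
After 2 (firstChild): form
After 3 (parentNode): ul
After 4 (firstChild): form
After 5 (parentNode): ul
After 6 (firstChild): form
After 7 (parentNode): ul
After 8 (lastChild): form
After 9 (parentNode): ul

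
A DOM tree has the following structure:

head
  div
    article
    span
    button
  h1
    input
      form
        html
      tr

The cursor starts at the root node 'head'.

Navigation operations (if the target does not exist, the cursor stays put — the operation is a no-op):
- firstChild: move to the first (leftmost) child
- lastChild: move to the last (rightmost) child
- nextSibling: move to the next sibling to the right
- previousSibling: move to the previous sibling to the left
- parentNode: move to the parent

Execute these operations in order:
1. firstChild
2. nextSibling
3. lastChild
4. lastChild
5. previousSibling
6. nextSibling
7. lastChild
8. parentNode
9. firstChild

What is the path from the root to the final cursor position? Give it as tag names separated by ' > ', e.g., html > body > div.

After 1 (firstChild): div
After 2 (nextSibling): h1
After 3 (lastChild): input
After 4 (lastChild): tr
After 5 (previousSibling): form
After 6 (nextSibling): tr
After 7 (lastChild): tr (no-op, stayed)
After 8 (parentNode): input
After 9 (firstChild): form

Answer: head > h1 > input > form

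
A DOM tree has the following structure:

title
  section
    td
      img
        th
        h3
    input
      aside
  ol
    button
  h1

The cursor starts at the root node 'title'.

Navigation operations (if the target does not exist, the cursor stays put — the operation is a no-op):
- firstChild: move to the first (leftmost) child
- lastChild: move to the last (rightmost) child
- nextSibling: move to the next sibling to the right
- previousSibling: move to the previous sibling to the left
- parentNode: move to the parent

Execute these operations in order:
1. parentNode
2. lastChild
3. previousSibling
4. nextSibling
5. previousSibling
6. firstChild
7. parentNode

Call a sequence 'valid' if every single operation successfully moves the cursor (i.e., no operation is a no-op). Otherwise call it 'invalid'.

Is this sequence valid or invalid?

After 1 (parentNode): title (no-op, stayed)
After 2 (lastChild): h1
After 3 (previousSibling): ol
After 4 (nextSibling): h1
After 5 (previousSibling): ol
After 6 (firstChild): button
After 7 (parentNode): ol

Answer: invalid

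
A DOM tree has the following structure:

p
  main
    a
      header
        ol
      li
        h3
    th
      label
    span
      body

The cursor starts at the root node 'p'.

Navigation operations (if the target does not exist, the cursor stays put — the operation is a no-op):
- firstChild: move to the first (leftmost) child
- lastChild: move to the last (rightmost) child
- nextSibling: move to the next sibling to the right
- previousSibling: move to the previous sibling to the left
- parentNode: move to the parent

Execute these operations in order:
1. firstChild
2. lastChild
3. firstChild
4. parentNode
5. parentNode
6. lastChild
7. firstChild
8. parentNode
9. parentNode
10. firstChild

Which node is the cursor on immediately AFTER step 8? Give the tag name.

After 1 (firstChild): main
After 2 (lastChild): span
After 3 (firstChild): body
After 4 (parentNode): span
After 5 (parentNode): main
After 6 (lastChild): span
After 7 (firstChild): body
After 8 (parentNode): span

Answer: span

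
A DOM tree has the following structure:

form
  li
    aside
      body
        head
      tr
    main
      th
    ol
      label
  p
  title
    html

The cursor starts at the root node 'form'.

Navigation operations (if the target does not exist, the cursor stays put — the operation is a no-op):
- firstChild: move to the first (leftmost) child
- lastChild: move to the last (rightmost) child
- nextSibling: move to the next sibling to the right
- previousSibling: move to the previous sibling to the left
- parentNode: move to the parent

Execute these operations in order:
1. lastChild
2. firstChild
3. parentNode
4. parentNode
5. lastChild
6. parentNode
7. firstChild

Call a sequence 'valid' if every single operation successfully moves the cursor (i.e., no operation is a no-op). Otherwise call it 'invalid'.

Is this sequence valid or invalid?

After 1 (lastChild): title
After 2 (firstChild): html
After 3 (parentNode): title
After 4 (parentNode): form
After 5 (lastChild): title
After 6 (parentNode): form
After 7 (firstChild): li

Answer: valid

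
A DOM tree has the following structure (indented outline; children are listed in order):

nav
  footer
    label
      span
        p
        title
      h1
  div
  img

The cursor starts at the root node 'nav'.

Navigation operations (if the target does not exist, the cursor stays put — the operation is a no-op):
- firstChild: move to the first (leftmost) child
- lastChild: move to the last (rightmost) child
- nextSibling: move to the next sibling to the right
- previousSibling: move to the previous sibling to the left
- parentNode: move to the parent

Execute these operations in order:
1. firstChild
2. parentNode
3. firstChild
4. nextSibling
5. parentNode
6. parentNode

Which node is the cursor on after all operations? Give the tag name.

Answer: nav

Derivation:
After 1 (firstChild): footer
After 2 (parentNode): nav
After 3 (firstChild): footer
After 4 (nextSibling): div
After 5 (parentNode): nav
After 6 (parentNode): nav (no-op, stayed)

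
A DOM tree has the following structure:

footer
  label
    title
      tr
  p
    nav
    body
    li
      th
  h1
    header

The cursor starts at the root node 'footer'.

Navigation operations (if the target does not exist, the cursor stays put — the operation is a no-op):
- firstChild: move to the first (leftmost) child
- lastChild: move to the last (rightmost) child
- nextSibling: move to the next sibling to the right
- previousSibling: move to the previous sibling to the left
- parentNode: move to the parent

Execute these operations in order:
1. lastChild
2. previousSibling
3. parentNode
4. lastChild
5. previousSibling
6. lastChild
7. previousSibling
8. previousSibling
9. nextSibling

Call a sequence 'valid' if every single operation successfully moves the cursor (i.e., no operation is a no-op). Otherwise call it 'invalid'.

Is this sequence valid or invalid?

Answer: valid

Derivation:
After 1 (lastChild): h1
After 2 (previousSibling): p
After 3 (parentNode): footer
After 4 (lastChild): h1
After 5 (previousSibling): p
After 6 (lastChild): li
After 7 (previousSibling): body
After 8 (previousSibling): nav
After 9 (nextSibling): body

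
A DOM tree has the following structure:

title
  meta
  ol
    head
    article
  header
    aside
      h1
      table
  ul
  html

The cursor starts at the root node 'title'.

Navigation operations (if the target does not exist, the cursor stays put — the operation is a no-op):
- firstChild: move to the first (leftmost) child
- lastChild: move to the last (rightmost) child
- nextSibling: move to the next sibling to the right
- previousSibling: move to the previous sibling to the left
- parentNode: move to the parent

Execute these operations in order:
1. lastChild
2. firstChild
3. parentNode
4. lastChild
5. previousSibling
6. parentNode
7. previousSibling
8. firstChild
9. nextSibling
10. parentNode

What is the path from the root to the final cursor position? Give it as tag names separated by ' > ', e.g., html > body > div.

After 1 (lastChild): html
After 2 (firstChild): html (no-op, stayed)
After 3 (parentNode): title
After 4 (lastChild): html
After 5 (previousSibling): ul
After 6 (parentNode): title
After 7 (previousSibling): title (no-op, stayed)
After 8 (firstChild): meta
After 9 (nextSibling): ol
After 10 (parentNode): title

Answer: title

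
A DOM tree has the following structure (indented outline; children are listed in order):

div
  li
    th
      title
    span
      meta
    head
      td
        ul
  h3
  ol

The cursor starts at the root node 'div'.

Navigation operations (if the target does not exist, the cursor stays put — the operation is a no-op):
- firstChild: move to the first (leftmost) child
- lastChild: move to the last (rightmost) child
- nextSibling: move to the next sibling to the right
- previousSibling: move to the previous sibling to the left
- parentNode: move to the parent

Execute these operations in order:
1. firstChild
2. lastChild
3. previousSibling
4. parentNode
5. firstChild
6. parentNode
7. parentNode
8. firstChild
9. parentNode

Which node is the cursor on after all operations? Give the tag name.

After 1 (firstChild): li
After 2 (lastChild): head
After 3 (previousSibling): span
After 4 (parentNode): li
After 5 (firstChild): th
After 6 (parentNode): li
After 7 (parentNode): div
After 8 (firstChild): li
After 9 (parentNode): div

Answer: div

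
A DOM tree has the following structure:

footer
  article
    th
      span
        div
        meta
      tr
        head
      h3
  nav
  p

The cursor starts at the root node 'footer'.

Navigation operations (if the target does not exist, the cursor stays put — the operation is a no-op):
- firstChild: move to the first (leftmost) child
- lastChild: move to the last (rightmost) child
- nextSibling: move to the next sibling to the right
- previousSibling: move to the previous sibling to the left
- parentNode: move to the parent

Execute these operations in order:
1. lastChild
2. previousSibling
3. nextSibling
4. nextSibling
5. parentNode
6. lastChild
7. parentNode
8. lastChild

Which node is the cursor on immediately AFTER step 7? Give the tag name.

After 1 (lastChild): p
After 2 (previousSibling): nav
After 3 (nextSibling): p
After 4 (nextSibling): p (no-op, stayed)
After 5 (parentNode): footer
After 6 (lastChild): p
After 7 (parentNode): footer

Answer: footer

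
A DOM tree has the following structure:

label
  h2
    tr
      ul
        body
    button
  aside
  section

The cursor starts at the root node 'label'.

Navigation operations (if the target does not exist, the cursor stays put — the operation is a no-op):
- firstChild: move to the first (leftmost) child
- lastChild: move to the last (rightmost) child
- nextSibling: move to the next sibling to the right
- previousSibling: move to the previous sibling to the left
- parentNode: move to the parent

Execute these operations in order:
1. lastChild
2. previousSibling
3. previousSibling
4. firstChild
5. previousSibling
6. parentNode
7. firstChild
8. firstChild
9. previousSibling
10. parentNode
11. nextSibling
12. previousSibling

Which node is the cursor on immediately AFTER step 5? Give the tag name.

After 1 (lastChild): section
After 2 (previousSibling): aside
After 3 (previousSibling): h2
After 4 (firstChild): tr
After 5 (previousSibling): tr (no-op, stayed)

Answer: tr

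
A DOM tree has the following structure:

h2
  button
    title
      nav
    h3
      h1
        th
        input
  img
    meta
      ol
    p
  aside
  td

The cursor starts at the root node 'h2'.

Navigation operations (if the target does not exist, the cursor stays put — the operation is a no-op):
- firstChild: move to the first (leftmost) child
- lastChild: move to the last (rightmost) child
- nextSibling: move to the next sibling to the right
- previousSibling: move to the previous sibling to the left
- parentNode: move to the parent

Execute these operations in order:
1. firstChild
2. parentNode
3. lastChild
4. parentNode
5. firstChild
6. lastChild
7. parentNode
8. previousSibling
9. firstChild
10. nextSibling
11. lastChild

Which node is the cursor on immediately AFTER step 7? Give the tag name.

After 1 (firstChild): button
After 2 (parentNode): h2
After 3 (lastChild): td
After 4 (parentNode): h2
After 5 (firstChild): button
After 6 (lastChild): h3
After 7 (parentNode): button

Answer: button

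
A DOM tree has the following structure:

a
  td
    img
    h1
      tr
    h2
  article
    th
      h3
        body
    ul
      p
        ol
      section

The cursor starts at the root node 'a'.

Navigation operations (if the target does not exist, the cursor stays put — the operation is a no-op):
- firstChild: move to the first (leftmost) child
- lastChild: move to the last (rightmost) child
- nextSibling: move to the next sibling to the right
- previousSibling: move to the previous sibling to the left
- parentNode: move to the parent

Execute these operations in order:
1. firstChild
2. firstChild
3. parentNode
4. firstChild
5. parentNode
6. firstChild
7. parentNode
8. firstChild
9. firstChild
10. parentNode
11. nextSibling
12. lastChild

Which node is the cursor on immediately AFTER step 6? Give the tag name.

After 1 (firstChild): td
After 2 (firstChild): img
After 3 (parentNode): td
After 4 (firstChild): img
After 5 (parentNode): td
After 6 (firstChild): img

Answer: img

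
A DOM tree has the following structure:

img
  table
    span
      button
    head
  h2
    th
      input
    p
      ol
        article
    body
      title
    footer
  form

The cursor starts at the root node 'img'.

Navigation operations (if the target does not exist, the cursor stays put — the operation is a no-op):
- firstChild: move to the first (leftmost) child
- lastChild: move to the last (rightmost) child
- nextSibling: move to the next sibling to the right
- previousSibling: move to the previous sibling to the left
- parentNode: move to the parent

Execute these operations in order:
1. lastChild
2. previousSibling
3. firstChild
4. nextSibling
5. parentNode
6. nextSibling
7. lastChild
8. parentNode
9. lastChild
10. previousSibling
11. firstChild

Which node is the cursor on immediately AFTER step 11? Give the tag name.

After 1 (lastChild): form
After 2 (previousSibling): h2
After 3 (firstChild): th
After 4 (nextSibling): p
After 5 (parentNode): h2
After 6 (nextSibling): form
After 7 (lastChild): form (no-op, stayed)
After 8 (parentNode): img
After 9 (lastChild): form
After 10 (previousSibling): h2
After 11 (firstChild): th

Answer: th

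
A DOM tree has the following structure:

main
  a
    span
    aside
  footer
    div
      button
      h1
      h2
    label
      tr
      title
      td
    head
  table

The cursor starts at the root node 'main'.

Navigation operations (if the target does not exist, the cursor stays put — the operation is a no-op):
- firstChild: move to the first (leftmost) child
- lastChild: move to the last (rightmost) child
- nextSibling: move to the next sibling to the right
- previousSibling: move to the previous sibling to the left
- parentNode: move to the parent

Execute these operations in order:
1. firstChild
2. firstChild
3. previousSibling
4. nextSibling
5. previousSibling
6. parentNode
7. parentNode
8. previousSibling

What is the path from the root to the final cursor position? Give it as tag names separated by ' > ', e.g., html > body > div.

After 1 (firstChild): a
After 2 (firstChild): span
After 3 (previousSibling): span (no-op, stayed)
After 4 (nextSibling): aside
After 5 (previousSibling): span
After 6 (parentNode): a
After 7 (parentNode): main
After 8 (previousSibling): main (no-op, stayed)

Answer: main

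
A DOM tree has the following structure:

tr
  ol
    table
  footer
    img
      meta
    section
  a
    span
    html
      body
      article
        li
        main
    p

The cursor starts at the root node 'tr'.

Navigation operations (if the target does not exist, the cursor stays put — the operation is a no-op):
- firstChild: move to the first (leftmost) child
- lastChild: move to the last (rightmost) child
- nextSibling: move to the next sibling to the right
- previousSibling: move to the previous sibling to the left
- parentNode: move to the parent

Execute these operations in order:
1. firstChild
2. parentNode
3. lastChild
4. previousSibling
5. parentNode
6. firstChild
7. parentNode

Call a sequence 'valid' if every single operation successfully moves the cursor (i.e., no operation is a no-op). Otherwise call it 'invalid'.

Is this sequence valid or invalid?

Answer: valid

Derivation:
After 1 (firstChild): ol
After 2 (parentNode): tr
After 3 (lastChild): a
After 4 (previousSibling): footer
After 5 (parentNode): tr
After 6 (firstChild): ol
After 7 (parentNode): tr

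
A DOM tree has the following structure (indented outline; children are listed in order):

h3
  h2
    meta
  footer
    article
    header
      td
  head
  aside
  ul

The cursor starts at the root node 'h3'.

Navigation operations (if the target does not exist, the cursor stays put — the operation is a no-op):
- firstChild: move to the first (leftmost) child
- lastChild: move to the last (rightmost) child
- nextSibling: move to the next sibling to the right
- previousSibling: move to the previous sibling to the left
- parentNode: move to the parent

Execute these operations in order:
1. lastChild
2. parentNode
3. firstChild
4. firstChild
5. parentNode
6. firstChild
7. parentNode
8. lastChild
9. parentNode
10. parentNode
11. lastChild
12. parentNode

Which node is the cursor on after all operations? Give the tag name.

Answer: h3

Derivation:
After 1 (lastChild): ul
After 2 (parentNode): h3
After 3 (firstChild): h2
After 4 (firstChild): meta
After 5 (parentNode): h2
After 6 (firstChild): meta
After 7 (parentNode): h2
After 8 (lastChild): meta
After 9 (parentNode): h2
After 10 (parentNode): h3
After 11 (lastChild): ul
After 12 (parentNode): h3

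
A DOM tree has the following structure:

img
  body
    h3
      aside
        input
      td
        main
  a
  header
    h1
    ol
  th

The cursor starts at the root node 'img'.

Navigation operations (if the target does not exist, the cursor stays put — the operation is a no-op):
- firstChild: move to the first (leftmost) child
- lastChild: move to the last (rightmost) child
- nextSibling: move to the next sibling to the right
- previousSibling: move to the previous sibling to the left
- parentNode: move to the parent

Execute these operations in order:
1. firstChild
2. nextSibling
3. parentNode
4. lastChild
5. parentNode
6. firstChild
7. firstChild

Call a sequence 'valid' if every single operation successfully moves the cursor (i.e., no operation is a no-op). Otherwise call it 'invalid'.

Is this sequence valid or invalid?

After 1 (firstChild): body
After 2 (nextSibling): a
After 3 (parentNode): img
After 4 (lastChild): th
After 5 (parentNode): img
After 6 (firstChild): body
After 7 (firstChild): h3

Answer: valid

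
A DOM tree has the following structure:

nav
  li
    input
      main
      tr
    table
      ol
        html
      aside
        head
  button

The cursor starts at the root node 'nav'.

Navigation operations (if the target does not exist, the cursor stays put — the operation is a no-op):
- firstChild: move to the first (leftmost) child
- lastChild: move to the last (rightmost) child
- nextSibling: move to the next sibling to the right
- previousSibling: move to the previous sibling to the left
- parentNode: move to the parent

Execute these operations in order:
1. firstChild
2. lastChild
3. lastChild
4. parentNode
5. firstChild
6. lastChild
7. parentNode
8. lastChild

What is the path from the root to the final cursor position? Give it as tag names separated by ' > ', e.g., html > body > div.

Answer: nav > li > table > ol > html

Derivation:
After 1 (firstChild): li
After 2 (lastChild): table
After 3 (lastChild): aside
After 4 (parentNode): table
After 5 (firstChild): ol
After 6 (lastChild): html
After 7 (parentNode): ol
After 8 (lastChild): html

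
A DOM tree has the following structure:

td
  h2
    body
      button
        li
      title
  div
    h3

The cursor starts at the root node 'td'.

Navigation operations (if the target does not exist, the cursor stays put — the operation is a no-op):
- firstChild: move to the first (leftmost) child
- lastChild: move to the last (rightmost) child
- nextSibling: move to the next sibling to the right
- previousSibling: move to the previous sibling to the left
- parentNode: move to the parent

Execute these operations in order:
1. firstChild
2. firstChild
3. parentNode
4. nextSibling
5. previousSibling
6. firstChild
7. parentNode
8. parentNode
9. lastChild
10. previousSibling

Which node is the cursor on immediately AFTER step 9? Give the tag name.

Answer: div

Derivation:
After 1 (firstChild): h2
After 2 (firstChild): body
After 3 (parentNode): h2
After 4 (nextSibling): div
After 5 (previousSibling): h2
After 6 (firstChild): body
After 7 (parentNode): h2
After 8 (parentNode): td
After 9 (lastChild): div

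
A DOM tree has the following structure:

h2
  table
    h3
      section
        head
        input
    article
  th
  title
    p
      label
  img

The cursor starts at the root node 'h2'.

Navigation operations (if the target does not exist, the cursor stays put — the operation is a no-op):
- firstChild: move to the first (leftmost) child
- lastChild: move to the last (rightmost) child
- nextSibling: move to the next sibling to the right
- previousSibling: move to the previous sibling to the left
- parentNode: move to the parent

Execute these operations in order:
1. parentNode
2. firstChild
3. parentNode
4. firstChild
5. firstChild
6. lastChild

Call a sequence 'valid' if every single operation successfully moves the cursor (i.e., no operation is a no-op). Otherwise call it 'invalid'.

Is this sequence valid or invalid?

After 1 (parentNode): h2 (no-op, stayed)
After 2 (firstChild): table
After 3 (parentNode): h2
After 4 (firstChild): table
After 5 (firstChild): h3
After 6 (lastChild): section

Answer: invalid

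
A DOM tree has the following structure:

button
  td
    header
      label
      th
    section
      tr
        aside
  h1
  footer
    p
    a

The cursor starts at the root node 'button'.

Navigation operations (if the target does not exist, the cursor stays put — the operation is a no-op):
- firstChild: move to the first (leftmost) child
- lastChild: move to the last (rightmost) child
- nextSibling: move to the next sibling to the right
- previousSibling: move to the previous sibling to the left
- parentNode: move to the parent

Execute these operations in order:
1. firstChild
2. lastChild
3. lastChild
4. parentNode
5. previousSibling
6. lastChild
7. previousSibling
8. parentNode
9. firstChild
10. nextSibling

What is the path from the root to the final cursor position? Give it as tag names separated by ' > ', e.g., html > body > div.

Answer: button > td > header > th

Derivation:
After 1 (firstChild): td
After 2 (lastChild): section
After 3 (lastChild): tr
After 4 (parentNode): section
After 5 (previousSibling): header
After 6 (lastChild): th
After 7 (previousSibling): label
After 8 (parentNode): header
After 9 (firstChild): label
After 10 (nextSibling): th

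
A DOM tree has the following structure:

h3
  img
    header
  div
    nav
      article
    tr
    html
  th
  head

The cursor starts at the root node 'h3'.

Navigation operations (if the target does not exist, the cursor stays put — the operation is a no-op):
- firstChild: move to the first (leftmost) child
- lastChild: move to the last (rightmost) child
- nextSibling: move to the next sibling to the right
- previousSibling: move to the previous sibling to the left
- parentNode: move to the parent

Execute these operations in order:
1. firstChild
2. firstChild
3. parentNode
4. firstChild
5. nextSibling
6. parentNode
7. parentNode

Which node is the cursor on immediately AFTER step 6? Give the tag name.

Answer: img

Derivation:
After 1 (firstChild): img
After 2 (firstChild): header
After 3 (parentNode): img
After 4 (firstChild): header
After 5 (nextSibling): header (no-op, stayed)
After 6 (parentNode): img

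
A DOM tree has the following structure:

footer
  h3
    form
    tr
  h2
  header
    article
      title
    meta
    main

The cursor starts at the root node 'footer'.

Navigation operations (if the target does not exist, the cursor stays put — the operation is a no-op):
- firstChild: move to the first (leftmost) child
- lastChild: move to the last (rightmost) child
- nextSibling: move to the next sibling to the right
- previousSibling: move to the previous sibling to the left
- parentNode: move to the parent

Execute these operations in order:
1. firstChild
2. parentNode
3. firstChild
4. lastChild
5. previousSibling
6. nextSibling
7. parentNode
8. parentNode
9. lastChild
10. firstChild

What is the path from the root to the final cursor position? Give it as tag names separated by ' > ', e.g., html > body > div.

Answer: footer > header > article

Derivation:
After 1 (firstChild): h3
After 2 (parentNode): footer
After 3 (firstChild): h3
After 4 (lastChild): tr
After 5 (previousSibling): form
After 6 (nextSibling): tr
After 7 (parentNode): h3
After 8 (parentNode): footer
After 9 (lastChild): header
After 10 (firstChild): article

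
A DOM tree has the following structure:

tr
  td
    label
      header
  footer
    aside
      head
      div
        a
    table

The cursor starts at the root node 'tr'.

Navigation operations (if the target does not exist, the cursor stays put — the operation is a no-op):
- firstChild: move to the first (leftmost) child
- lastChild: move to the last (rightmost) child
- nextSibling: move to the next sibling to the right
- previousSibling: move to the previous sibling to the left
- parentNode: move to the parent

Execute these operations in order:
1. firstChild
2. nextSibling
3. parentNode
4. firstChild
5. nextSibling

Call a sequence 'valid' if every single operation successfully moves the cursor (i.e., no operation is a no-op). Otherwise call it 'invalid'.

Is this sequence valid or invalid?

Answer: valid

Derivation:
After 1 (firstChild): td
After 2 (nextSibling): footer
After 3 (parentNode): tr
After 4 (firstChild): td
After 5 (nextSibling): footer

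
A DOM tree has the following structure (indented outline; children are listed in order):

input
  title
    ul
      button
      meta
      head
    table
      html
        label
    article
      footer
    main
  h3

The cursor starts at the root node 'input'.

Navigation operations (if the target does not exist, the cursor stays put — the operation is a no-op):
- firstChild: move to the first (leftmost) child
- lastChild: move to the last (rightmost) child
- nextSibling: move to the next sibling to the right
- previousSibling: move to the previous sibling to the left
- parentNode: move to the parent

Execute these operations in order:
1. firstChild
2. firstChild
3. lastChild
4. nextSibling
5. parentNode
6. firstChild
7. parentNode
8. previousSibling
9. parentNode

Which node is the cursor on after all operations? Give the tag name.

Answer: title

Derivation:
After 1 (firstChild): title
After 2 (firstChild): ul
After 3 (lastChild): head
After 4 (nextSibling): head (no-op, stayed)
After 5 (parentNode): ul
After 6 (firstChild): button
After 7 (parentNode): ul
After 8 (previousSibling): ul (no-op, stayed)
After 9 (parentNode): title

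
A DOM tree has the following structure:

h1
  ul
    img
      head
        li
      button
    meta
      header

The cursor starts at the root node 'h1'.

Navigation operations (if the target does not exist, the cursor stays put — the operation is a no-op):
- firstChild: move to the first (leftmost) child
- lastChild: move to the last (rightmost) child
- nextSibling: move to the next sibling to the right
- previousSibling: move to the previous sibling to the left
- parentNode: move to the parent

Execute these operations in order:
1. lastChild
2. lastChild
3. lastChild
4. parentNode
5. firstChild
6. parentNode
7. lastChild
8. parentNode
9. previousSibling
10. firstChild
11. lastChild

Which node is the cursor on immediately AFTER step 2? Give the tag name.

Answer: meta

Derivation:
After 1 (lastChild): ul
After 2 (lastChild): meta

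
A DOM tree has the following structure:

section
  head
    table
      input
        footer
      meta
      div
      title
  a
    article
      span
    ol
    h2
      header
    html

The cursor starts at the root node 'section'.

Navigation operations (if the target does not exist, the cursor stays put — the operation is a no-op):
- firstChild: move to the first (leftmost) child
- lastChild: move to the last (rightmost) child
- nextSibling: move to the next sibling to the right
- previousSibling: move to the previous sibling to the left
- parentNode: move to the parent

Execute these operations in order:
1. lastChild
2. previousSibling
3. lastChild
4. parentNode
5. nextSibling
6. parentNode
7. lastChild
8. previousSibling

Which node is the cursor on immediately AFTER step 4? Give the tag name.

Answer: head

Derivation:
After 1 (lastChild): a
After 2 (previousSibling): head
After 3 (lastChild): table
After 4 (parentNode): head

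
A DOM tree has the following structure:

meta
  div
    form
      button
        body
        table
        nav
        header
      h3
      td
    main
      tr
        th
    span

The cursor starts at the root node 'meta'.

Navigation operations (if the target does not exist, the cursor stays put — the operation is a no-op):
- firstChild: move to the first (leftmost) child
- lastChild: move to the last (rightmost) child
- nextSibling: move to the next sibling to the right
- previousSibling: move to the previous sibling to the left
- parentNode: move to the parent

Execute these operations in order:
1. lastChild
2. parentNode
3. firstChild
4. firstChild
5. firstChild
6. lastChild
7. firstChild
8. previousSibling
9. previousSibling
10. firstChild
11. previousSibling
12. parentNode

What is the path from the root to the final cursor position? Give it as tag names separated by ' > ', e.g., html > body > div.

Answer: meta > div > form > button

Derivation:
After 1 (lastChild): div
After 2 (parentNode): meta
After 3 (firstChild): div
After 4 (firstChild): form
After 5 (firstChild): button
After 6 (lastChild): header
After 7 (firstChild): header (no-op, stayed)
After 8 (previousSibling): nav
After 9 (previousSibling): table
After 10 (firstChild): table (no-op, stayed)
After 11 (previousSibling): body
After 12 (parentNode): button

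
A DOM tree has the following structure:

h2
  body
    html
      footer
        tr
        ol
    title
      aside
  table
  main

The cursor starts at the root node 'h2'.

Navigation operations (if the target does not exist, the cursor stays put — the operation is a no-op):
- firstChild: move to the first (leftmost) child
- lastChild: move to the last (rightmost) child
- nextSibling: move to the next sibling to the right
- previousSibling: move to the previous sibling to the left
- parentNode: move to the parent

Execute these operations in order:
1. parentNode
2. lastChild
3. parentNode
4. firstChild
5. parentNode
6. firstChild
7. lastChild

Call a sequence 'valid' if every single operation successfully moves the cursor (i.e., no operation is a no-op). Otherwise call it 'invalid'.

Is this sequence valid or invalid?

Answer: invalid

Derivation:
After 1 (parentNode): h2 (no-op, stayed)
After 2 (lastChild): main
After 3 (parentNode): h2
After 4 (firstChild): body
After 5 (parentNode): h2
After 6 (firstChild): body
After 7 (lastChild): title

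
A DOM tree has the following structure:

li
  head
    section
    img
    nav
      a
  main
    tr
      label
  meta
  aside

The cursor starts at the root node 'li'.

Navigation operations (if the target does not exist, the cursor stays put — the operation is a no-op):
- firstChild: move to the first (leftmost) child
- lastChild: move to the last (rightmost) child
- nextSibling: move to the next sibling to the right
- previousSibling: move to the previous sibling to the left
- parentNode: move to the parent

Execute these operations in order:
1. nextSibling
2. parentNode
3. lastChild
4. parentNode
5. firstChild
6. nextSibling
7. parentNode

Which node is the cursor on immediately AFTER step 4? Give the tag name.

After 1 (nextSibling): li (no-op, stayed)
After 2 (parentNode): li (no-op, stayed)
After 3 (lastChild): aside
After 4 (parentNode): li

Answer: li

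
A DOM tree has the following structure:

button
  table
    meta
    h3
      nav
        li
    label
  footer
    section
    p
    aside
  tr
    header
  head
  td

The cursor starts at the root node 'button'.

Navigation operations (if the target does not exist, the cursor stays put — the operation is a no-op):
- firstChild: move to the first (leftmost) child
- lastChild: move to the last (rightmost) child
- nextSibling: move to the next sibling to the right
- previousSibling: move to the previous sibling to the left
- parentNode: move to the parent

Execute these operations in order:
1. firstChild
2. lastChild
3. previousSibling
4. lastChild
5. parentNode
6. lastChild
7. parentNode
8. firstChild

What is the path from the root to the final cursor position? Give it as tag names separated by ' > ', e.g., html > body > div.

Answer: button > table > h3 > nav

Derivation:
After 1 (firstChild): table
After 2 (lastChild): label
After 3 (previousSibling): h3
After 4 (lastChild): nav
After 5 (parentNode): h3
After 6 (lastChild): nav
After 7 (parentNode): h3
After 8 (firstChild): nav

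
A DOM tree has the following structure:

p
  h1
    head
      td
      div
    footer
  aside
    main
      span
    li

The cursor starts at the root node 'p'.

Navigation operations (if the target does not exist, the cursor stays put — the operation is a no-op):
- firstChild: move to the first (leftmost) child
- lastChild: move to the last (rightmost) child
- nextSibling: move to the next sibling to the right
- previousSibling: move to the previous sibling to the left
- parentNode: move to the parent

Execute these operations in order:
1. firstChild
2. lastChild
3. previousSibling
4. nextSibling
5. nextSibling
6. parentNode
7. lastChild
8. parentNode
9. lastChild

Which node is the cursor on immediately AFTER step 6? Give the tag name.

Answer: h1

Derivation:
After 1 (firstChild): h1
After 2 (lastChild): footer
After 3 (previousSibling): head
After 4 (nextSibling): footer
After 5 (nextSibling): footer (no-op, stayed)
After 6 (parentNode): h1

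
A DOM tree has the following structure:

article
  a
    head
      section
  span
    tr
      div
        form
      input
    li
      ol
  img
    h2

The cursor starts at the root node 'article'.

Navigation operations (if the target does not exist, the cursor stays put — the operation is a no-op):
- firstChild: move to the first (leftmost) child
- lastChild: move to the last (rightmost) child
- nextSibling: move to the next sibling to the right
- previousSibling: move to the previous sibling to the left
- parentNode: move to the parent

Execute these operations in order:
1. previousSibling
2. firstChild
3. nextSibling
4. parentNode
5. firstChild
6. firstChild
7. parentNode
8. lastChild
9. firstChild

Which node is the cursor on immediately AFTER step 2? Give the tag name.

Answer: a

Derivation:
After 1 (previousSibling): article (no-op, stayed)
After 2 (firstChild): a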